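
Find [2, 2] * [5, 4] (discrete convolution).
y[0] = 2×5 = 10; y[1] = 2×4 + 2×5 = 18; y[2] = 2×4 = 8

[10, 18, 8]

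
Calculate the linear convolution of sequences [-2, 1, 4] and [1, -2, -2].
y[0] = -2×1 = -2; y[1] = -2×-2 + 1×1 = 5; y[2] = -2×-2 + 1×-2 + 4×1 = 6; y[3] = 1×-2 + 4×-2 = -10; y[4] = 4×-2 = -8

[-2, 5, 6, -10, -8]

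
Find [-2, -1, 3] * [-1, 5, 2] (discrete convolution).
y[0] = -2×-1 = 2; y[1] = -2×5 + -1×-1 = -9; y[2] = -2×2 + -1×5 + 3×-1 = -12; y[3] = -1×2 + 3×5 = 13; y[4] = 3×2 = 6

[2, -9, -12, 13, 6]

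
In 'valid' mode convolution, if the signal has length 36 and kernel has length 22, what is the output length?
'Valid' mode counts only positions where the kernel fully overlaps the signal: m - n + 1 = 36 - 22 + 1 = 15

15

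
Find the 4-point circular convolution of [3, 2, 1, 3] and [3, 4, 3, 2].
Use y[k] = Σ_j s[j]·t[(k-j) mod 4]. y[0] = 3×3 + 2×2 + 1×3 + 3×4 = 28; y[1] = 3×4 + 2×3 + 1×2 + 3×3 = 29; y[2] = 3×3 + 2×4 + 1×3 + 3×2 = 26; y[3] = 3×2 + 2×3 + 1×4 + 3×3 = 25. Result: [28, 29, 26, 25]

[28, 29, 26, 25]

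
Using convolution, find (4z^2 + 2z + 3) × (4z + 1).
Ascending coefficients: a = [3, 2, 4], b = [1, 4]. c[0] = 3×1 = 3; c[1] = 3×4 + 2×1 = 14; c[2] = 2×4 + 4×1 = 12; c[3] = 4×4 = 16. Result coefficients: [3, 14, 12, 16] → 16z^3 + 12z^2 + 14z + 3

16z^3 + 12z^2 + 14z + 3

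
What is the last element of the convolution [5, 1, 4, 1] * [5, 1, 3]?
Use y[k] = Σ_i a[i]·b[k-i] at k=5. y[5] = 1×3 = 3

3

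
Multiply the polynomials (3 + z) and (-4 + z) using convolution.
Ascending coefficients: a = [3, 1], b = [-4, 1]. c[0] = 3×-4 = -12; c[1] = 3×1 + 1×-4 = -1; c[2] = 1×1 = 1. Result coefficients: [-12, -1, 1] → -12 - z + z^2

-12 - z + z^2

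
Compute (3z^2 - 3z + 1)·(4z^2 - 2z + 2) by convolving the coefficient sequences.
Ascending coefficients: a = [1, -3, 3], b = [2, -2, 4]. c[0] = 1×2 = 2; c[1] = 1×-2 + -3×2 = -8; c[2] = 1×4 + -3×-2 + 3×2 = 16; c[3] = -3×4 + 3×-2 = -18; c[4] = 3×4 = 12. Result coefficients: [2, -8, 16, -18, 12] → 12z^4 - 18z^3 + 16z^2 - 8z + 2

12z^4 - 18z^3 + 16z^2 - 8z + 2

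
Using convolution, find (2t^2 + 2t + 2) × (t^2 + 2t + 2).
Ascending coefficients: a = [2, 2, 2], b = [2, 2, 1]. c[0] = 2×2 = 4; c[1] = 2×2 + 2×2 = 8; c[2] = 2×1 + 2×2 + 2×2 = 10; c[3] = 2×1 + 2×2 = 6; c[4] = 2×1 = 2. Result coefficients: [4, 8, 10, 6, 2] → 2t^4 + 6t^3 + 10t^2 + 8t + 4

2t^4 + 6t^3 + 10t^2 + 8t + 4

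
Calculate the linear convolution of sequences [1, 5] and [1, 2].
y[0] = 1×1 = 1; y[1] = 1×2 + 5×1 = 7; y[2] = 5×2 = 10

[1, 7, 10]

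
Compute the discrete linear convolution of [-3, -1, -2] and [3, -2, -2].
y[0] = -3×3 = -9; y[1] = -3×-2 + -1×3 = 3; y[2] = -3×-2 + -1×-2 + -2×3 = 2; y[3] = -1×-2 + -2×-2 = 6; y[4] = -2×-2 = 4

[-9, 3, 2, 6, 4]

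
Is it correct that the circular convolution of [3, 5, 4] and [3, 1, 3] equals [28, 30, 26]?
Recompute circular convolution of [3, 5, 4] and [3, 1, 3]: y[0] = 3×3 + 5×3 + 4×1 = 28; y[1] = 3×1 + 5×3 + 4×3 = 30; y[2] = 3×3 + 5×1 + 4×3 = 26 → [28, 30, 26]. Given [28, 30, 26] matches, so answer: Yes

Yes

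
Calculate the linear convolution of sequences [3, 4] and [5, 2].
y[0] = 3×5 = 15; y[1] = 3×2 + 4×5 = 26; y[2] = 4×2 = 8

[15, 26, 8]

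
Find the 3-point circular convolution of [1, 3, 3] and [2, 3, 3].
Use y[k] = Σ_j u[j]·v[(k-j) mod 3]. y[0] = 1×2 + 3×3 + 3×3 = 20; y[1] = 1×3 + 3×2 + 3×3 = 18; y[2] = 1×3 + 3×3 + 3×2 = 18. Result: [20, 18, 18]

[20, 18, 18]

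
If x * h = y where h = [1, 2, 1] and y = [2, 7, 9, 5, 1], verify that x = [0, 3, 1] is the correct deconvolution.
Forward-compute [0, 3, 1] * [1, 2, 1]: y[0] = 0×1 = 0; y[1] = 0×2 + 3×1 = 3; y[2] = 0×1 + 3×2 + 1×1 = 7; y[3] = 3×1 + 1×2 = 5; y[4] = 1×1 = 1 → [0, 3, 7, 5, 1]. Does not match given y = [2, 7, 9, 5, 1].

Not verified. [0, 3, 1] * [1, 2, 1] = [0, 3, 7, 5, 1], which differs from [2, 7, 9, 5, 1] at index 0.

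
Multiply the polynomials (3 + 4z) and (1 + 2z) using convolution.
Ascending coefficients: a = [3, 4], b = [1, 2]. c[0] = 3×1 = 3; c[1] = 3×2 + 4×1 = 10; c[2] = 4×2 = 8. Result coefficients: [3, 10, 8] → 3 + 10z + 8z^2

3 + 10z + 8z^2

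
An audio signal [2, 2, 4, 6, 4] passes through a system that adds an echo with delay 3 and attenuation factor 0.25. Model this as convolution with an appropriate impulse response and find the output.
Direct-path + delayed-attenuated-path model → impulse response h = [1, 0, 0, 0.25] (1 at lag 0, 0.25 at lag 3). Output y[n] = x[n] + 0.25·x[n - 3] (with x[n] = 0 outside 0..4): y[0] = 2 + 0.25×0 = 2; y[1] = 2 + 0.25×0 = 2; y[2] = 4 + 0.25×0 = 4; y[3] = 6 + 0.25×2 = 6.5; y[4] = 4 + 0.25×2 = 4.5; y[5] = 0 + 0.25×4 = 1.0; y[6] = 0 + 0.25×6 = 1.5; y[7] = 0 + 0.25×4 = 1.0. So y = [2, 2, 4, 6.5, 4.5, 1.0, 1.5, 1.0]

[2, 2, 4, 6.5, 4.5, 1.0, 1.5, 1.0]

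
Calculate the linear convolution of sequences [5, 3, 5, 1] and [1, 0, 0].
y[0] = 5×1 = 5; y[1] = 5×0 + 3×1 = 3; y[2] = 5×0 + 3×0 + 5×1 = 5; y[3] = 3×0 + 5×0 + 1×1 = 1; y[4] = 5×0 + 1×0 = 0; y[5] = 1×0 = 0

[5, 3, 5, 1, 0, 0]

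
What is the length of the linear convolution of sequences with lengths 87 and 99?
Linear/full convolution length: m + n - 1 = 87 + 99 - 1 = 185

185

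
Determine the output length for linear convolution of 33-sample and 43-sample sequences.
Linear/full convolution length: m + n - 1 = 33 + 43 - 1 = 75

75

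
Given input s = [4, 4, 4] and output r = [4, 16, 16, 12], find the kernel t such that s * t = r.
Output length 4 = len(s) + len(t) - 1 ⇒ len(t) = 2. Solve t forward using t[k] = (r[k] - Σ_{i≥1} s[i]·t[k-i]) / s[0]: t[0] = r[0] / s[0] = 4 / 4 = 1; t[1] = (r[1] - 4×1) / s[0] = (16 - 4×1) / 4 = 3. So t = [1, 3]. Forward-check [4, 4, 4] * [1, 3]: r[0] = 4×1 = 4; r[1] = 4×3 + 4×1 = 16; r[2] = 4×3 + 4×1 = 16; r[3] = 4×3 = 12 → [4, 16, 16, 12] ✓

[1, 3]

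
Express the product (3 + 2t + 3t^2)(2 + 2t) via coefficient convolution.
Ascending coefficients: a = [3, 2, 3], b = [2, 2]. c[0] = 3×2 = 6; c[1] = 3×2 + 2×2 = 10; c[2] = 2×2 + 3×2 = 10; c[3] = 3×2 = 6. Result coefficients: [6, 10, 10, 6] → 6 + 10t + 10t^2 + 6t^3

6 + 10t + 10t^2 + 6t^3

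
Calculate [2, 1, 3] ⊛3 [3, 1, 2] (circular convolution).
Use y[k] = Σ_j s[j]·t[(k-j) mod 3]. y[0] = 2×3 + 1×2 + 3×1 = 11; y[1] = 2×1 + 1×3 + 3×2 = 11; y[2] = 2×2 + 1×1 + 3×3 = 14. Result: [11, 11, 14]

[11, 11, 14]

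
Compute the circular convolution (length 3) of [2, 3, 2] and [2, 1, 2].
Use y[k] = Σ_j x[j]·h[(k-j) mod 3]. y[0] = 2×2 + 3×2 + 2×1 = 12; y[1] = 2×1 + 3×2 + 2×2 = 12; y[2] = 2×2 + 3×1 + 2×2 = 11. Result: [12, 12, 11]

[12, 12, 11]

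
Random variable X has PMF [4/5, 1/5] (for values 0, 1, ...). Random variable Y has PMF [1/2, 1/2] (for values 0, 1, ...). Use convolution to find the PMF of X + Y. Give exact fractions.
P(X+Y=k) = Σ_i P(X=i)·P(Y=k-i) — a convolution of [4/5, 1/5] and [1/2, 1/2]. P(X+Y=0) = (4/5)×(1/2) = 2/5; P(X+Y=1) = (4/5)×(1/2) + (1/5)×(1/2) = 2/5 + 1/10 = 1/2; P(X+Y=2) = (1/5)×(1/2) = 1/10. PMF: [2/5, 1/2, 1/10] (sums to 1 ✓)

[2/5, 1/2, 1/10]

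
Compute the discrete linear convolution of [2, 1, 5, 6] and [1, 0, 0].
y[0] = 2×1 = 2; y[1] = 2×0 + 1×1 = 1; y[2] = 2×0 + 1×0 + 5×1 = 5; y[3] = 1×0 + 5×0 + 6×1 = 6; y[4] = 5×0 + 6×0 = 0; y[5] = 6×0 = 0

[2, 1, 5, 6, 0, 0]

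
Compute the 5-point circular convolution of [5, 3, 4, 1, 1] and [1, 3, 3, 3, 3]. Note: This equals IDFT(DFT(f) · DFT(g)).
Either evaluate y[k] = Σ_j f[j]·g[(k-j) mod 5] directly, or use IDFT(DFT(f) · DFT(g)). y[0] = 5×1 + 3×3 + 4×3 + 1×3 + 1×3 = 32; y[1] = 5×3 + 3×1 + 4×3 + 1×3 + 1×3 = 36; y[2] = 5×3 + 3×3 + 4×1 + 1×3 + 1×3 = 34; y[3] = 5×3 + 3×3 + 4×3 + 1×1 + 1×3 = 40; y[4] = 5×3 + 3×3 + 4×3 + 1×3 + 1×1 = 40. Result: [32, 36, 34, 40, 40]

[32, 36, 34, 40, 40]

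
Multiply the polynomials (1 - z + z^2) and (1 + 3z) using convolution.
Ascending coefficients: a = [1, -1, 1], b = [1, 3]. c[0] = 1×1 = 1; c[1] = 1×3 + -1×1 = 2; c[2] = -1×3 + 1×1 = -2; c[3] = 1×3 = 3. Result coefficients: [1, 2, -2, 3] → 1 + 2z - 2z^2 + 3z^3

1 + 2z - 2z^2 + 3z^3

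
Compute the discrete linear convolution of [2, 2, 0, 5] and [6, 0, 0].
y[0] = 2×6 = 12; y[1] = 2×0 + 2×6 = 12; y[2] = 2×0 + 2×0 + 0×6 = 0; y[3] = 2×0 + 0×0 + 5×6 = 30; y[4] = 0×0 + 5×0 = 0; y[5] = 5×0 = 0

[12, 12, 0, 30, 0, 0]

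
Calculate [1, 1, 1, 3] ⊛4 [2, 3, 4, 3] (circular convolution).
Use y[k] = Σ_j x[j]·h[(k-j) mod 4]. y[0] = 1×2 + 1×3 + 1×4 + 3×3 = 18; y[1] = 1×3 + 1×2 + 1×3 + 3×4 = 20; y[2] = 1×4 + 1×3 + 1×2 + 3×3 = 18; y[3] = 1×3 + 1×4 + 1×3 + 3×2 = 16. Result: [18, 20, 18, 16]

[18, 20, 18, 16]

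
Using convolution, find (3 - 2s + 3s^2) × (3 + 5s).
Ascending coefficients: a = [3, -2, 3], b = [3, 5]. c[0] = 3×3 = 9; c[1] = 3×5 + -2×3 = 9; c[2] = -2×5 + 3×3 = -1; c[3] = 3×5 = 15. Result coefficients: [9, 9, -1, 15] → 9 + 9s - s^2 + 15s^3

9 + 9s - s^2 + 15s^3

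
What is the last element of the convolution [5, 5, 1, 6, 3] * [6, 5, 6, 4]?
Use y[k] = Σ_i a[i]·b[k-i] at k=7. y[7] = 3×4 = 12

12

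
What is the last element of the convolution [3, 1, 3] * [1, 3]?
Use y[k] = Σ_i a[i]·b[k-i] at k=3. y[3] = 3×3 = 9

9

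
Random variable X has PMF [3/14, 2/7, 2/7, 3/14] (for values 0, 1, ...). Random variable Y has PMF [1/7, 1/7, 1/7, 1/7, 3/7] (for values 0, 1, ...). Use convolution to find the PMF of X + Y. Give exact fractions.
P(X+Y=k) = Σ_i P(X=i)·P(Y=k-i) — a convolution of [3/14, 2/7, 2/7, 3/14] and [1/7, 1/7, 1/7, 1/7, 3/7]. P(X+Y=0) = (3/14)×(1/7) = 3/98; P(X+Y=1) = (3/14)×(1/7) + (2/7)×(1/7) = 3/98 + 2/49 = 1/14; P(X+Y=2) = (3/14)×(1/7) + (2/7)×(1/7) + (2/7)×(1/7) = 3/98 + 2/49 + 2/49 = 11/98; P(X+Y=3) = (3/14)×(1/7) + (2/7)×(1/7) + (2/7)×(1/7) + (3/14)×(1/7) = 3/98 + 2/49 + 2/49 + 3/98 = 1/7; P(X+Y=4) = (3/14)×(3/7) + (2/7)×(1/7) + (2/7)×(1/7) + (3/14)×(1/7) = 9/98 + 2/49 + 2/49 + 3/98 = 10/49; P(X+Y=5) = (2/7)×(3/7) + (2/7)×(1/7) + (3/14)×(1/7) = 6/49 + 2/49 + 3/98 = 19/98; P(X+Y=6) = (2/7)×(3/7) + (3/14)×(1/7) = 6/49 + 3/98 = 15/98; P(X+Y=7) = (3/14)×(3/7) = 9/98. PMF: [3/98, 1/14, 11/98, 1/7, 10/49, 19/98, 15/98, 9/98] (sums to 1 ✓)

[3/98, 1/14, 11/98, 1/7, 10/49, 19/98, 15/98, 9/98]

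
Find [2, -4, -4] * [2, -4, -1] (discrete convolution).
y[0] = 2×2 = 4; y[1] = 2×-4 + -4×2 = -16; y[2] = 2×-1 + -4×-4 + -4×2 = 6; y[3] = -4×-1 + -4×-4 = 20; y[4] = -4×-1 = 4

[4, -16, 6, 20, 4]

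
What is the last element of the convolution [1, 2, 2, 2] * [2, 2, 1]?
Use y[k] = Σ_i a[i]·b[k-i] at k=5. y[5] = 2×1 = 2

2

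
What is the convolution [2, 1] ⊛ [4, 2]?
y[0] = 2×4 = 8; y[1] = 2×2 + 1×4 = 8; y[2] = 1×2 = 2

[8, 8, 2]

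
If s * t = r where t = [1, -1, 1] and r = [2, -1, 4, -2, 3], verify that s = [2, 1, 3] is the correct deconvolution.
Forward-compute [2, 1, 3] * [1, -1, 1]: r[0] = 2×1 = 2; r[1] = 2×-1 + 1×1 = -1; r[2] = 2×1 + 1×-1 + 3×1 = 4; r[3] = 1×1 + 3×-1 = -2; r[4] = 3×1 = 3 → [2, -1, 4, -2, 3]. Matches given r = [2, -1, 4, -2, 3], so verified.

Verified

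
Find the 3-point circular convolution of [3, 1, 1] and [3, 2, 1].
Use y[k] = Σ_j x[j]·h[(k-j) mod 3]. y[0] = 3×3 + 1×1 + 1×2 = 12; y[1] = 3×2 + 1×3 + 1×1 = 10; y[2] = 3×1 + 1×2 + 1×3 = 8. Result: [12, 10, 8]

[12, 10, 8]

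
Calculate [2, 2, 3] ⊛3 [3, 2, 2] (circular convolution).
Use y[k] = Σ_j x[j]·h[(k-j) mod 3]. y[0] = 2×3 + 2×2 + 3×2 = 16; y[1] = 2×2 + 2×3 + 3×2 = 16; y[2] = 2×2 + 2×2 + 3×3 = 17. Result: [16, 16, 17]

[16, 16, 17]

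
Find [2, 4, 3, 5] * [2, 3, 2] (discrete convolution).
y[0] = 2×2 = 4; y[1] = 2×3 + 4×2 = 14; y[2] = 2×2 + 4×3 + 3×2 = 22; y[3] = 4×2 + 3×3 + 5×2 = 27; y[4] = 3×2 + 5×3 = 21; y[5] = 5×2 = 10

[4, 14, 22, 27, 21, 10]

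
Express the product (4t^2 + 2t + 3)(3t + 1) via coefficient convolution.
Ascending coefficients: a = [3, 2, 4], b = [1, 3]. c[0] = 3×1 = 3; c[1] = 3×3 + 2×1 = 11; c[2] = 2×3 + 4×1 = 10; c[3] = 4×3 = 12. Result coefficients: [3, 11, 10, 12] → 12t^3 + 10t^2 + 11t + 3

12t^3 + 10t^2 + 11t + 3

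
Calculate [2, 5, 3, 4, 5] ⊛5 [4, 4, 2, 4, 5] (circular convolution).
Use y[k] = Σ_j x[j]·h[(k-j) mod 5]. y[0] = 2×4 + 5×5 + 3×4 + 4×2 + 5×4 = 73; y[1] = 2×4 + 5×4 + 3×5 + 4×4 + 5×2 = 69; y[2] = 2×2 + 5×4 + 3×4 + 4×5 + 5×4 = 76; y[3] = 2×4 + 5×2 + 3×4 + 4×4 + 5×5 = 71; y[4] = 2×5 + 5×4 + 3×2 + 4×4 + 5×4 = 72. Result: [73, 69, 76, 71, 72]

[73, 69, 76, 71, 72]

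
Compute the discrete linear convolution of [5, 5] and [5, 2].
y[0] = 5×5 = 25; y[1] = 5×2 + 5×5 = 35; y[2] = 5×2 = 10

[25, 35, 10]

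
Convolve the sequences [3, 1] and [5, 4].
y[0] = 3×5 = 15; y[1] = 3×4 + 1×5 = 17; y[2] = 1×4 = 4

[15, 17, 4]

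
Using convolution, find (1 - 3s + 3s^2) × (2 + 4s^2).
Ascending coefficients: a = [1, -3, 3], b = [2, 0, 4]. c[0] = 1×2 = 2; c[1] = 1×0 + -3×2 = -6; c[2] = 1×4 + -3×0 + 3×2 = 10; c[3] = -3×4 + 3×0 = -12; c[4] = 3×4 = 12. Result coefficients: [2, -6, 10, -12, 12] → 2 - 6s + 10s^2 - 12s^3 + 12s^4

2 - 6s + 10s^2 - 12s^3 + 12s^4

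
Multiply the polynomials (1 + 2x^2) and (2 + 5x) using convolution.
Ascending coefficients: a = [1, 0, 2], b = [2, 5]. c[0] = 1×2 = 2; c[1] = 1×5 + 0×2 = 5; c[2] = 0×5 + 2×2 = 4; c[3] = 2×5 = 10. Result coefficients: [2, 5, 4, 10] → 2 + 5x + 4x^2 + 10x^3

2 + 5x + 4x^2 + 10x^3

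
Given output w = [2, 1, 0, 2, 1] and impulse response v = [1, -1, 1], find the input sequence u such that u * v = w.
Deconvolve w=[2, 1, 0, 2, 1] by v=[1, -1, 1]. Since v[0]=1, solve forward: u[0] = w[0] / 1 = 2; u[1] = (w[1] - 2×-1) / 1 = 3; u[2] = (w[2] - 3×-1 - 2×1) / 1 = 1. So u = [2, 3, 1]. Check by forward convolution: w[0] = 2×1 = 2; w[1] = 2×-1 + 3×1 = 1; w[2] = 2×1 + 3×-1 + 1×1 = 0; w[3] = 3×1 + 1×-1 = 2; w[4] = 1×1 = 1

[2, 3, 1]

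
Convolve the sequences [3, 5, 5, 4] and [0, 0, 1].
y[0] = 3×0 = 0; y[1] = 3×0 + 5×0 = 0; y[2] = 3×1 + 5×0 + 5×0 = 3; y[3] = 5×1 + 5×0 + 4×0 = 5; y[4] = 5×1 + 4×0 = 5; y[5] = 4×1 = 4

[0, 0, 3, 5, 5, 4]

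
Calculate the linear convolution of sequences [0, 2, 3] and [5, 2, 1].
y[0] = 0×5 = 0; y[1] = 0×2 + 2×5 = 10; y[2] = 0×1 + 2×2 + 3×5 = 19; y[3] = 2×1 + 3×2 = 8; y[4] = 3×1 = 3

[0, 10, 19, 8, 3]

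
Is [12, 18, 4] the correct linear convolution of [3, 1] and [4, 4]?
Recompute linear convolution of [3, 1] and [4, 4]: y[0] = 3×4 = 12; y[1] = 3×4 + 1×4 = 16; y[2] = 1×4 = 4 → [12, 16, 4]. Compare to given [12, 18, 4]: they differ at index 1: given 18, correct 16, so answer: No

No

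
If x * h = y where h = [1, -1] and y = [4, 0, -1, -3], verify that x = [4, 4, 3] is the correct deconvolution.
Forward-compute [4, 4, 3] * [1, -1]: y[0] = 4×1 = 4; y[1] = 4×-1 + 4×1 = 0; y[2] = 4×-1 + 3×1 = -1; y[3] = 3×-1 = -3 → [4, 0, -1, -3]. Matches given y = [4, 0, -1, -3], so verified.

Verified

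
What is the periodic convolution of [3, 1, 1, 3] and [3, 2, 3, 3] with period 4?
Use y[k] = Σ_j a[j]·b[(k-j) mod 4]. y[0] = 3×3 + 1×3 + 1×3 + 3×2 = 21; y[1] = 3×2 + 1×3 + 1×3 + 3×3 = 21; y[2] = 3×3 + 1×2 + 1×3 + 3×3 = 23; y[3] = 3×3 + 1×3 + 1×2 + 3×3 = 23. Result: [21, 21, 23, 23]

[21, 21, 23, 23]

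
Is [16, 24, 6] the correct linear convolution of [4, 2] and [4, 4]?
Recompute linear convolution of [4, 2] and [4, 4]: y[0] = 4×4 = 16; y[1] = 4×4 + 2×4 = 24; y[2] = 2×4 = 8 → [16, 24, 8]. Compare to given [16, 24, 6]: they differ at index 2: given 6, correct 8, so answer: No

No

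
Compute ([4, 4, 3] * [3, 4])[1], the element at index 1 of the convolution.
Use y[k] = Σ_i a[i]·b[k-i] at k=1. y[1] = 4×4 + 4×3 = 28

28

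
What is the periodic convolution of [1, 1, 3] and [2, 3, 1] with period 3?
Use y[k] = Σ_j s[j]·t[(k-j) mod 3]. y[0] = 1×2 + 1×1 + 3×3 = 12; y[1] = 1×3 + 1×2 + 3×1 = 8; y[2] = 1×1 + 1×3 + 3×2 = 10. Result: [12, 8, 10]

[12, 8, 10]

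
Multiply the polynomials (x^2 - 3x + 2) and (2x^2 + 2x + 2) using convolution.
Ascending coefficients: a = [2, -3, 1], b = [2, 2, 2]. c[0] = 2×2 = 4; c[1] = 2×2 + -3×2 = -2; c[2] = 2×2 + -3×2 + 1×2 = 0; c[3] = -3×2 + 1×2 = -4; c[4] = 1×2 = 2. Result coefficients: [4, -2, 0, -4, 2] → 2x^4 - 4x^3 - 2x + 4

2x^4 - 4x^3 - 2x + 4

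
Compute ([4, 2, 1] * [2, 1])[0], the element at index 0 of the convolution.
Use y[k] = Σ_i a[i]·b[k-i] at k=0. y[0] = 4×2 = 8

8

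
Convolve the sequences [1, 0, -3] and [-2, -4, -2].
y[0] = 1×-2 = -2; y[1] = 1×-4 + 0×-2 = -4; y[2] = 1×-2 + 0×-4 + -3×-2 = 4; y[3] = 0×-2 + -3×-4 = 12; y[4] = -3×-2 = 6

[-2, -4, 4, 12, 6]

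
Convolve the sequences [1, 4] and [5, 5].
y[0] = 1×5 = 5; y[1] = 1×5 + 4×5 = 25; y[2] = 4×5 = 20

[5, 25, 20]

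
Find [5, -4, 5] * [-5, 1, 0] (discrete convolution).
y[0] = 5×-5 = -25; y[1] = 5×1 + -4×-5 = 25; y[2] = 5×0 + -4×1 + 5×-5 = -29; y[3] = -4×0 + 5×1 = 5; y[4] = 5×0 = 0

[-25, 25, -29, 5, 0]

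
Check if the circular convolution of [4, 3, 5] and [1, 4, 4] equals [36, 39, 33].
Recompute circular convolution of [4, 3, 5] and [1, 4, 4]: y[0] = 4×1 + 3×4 + 5×4 = 36; y[1] = 4×4 + 3×1 + 5×4 = 39; y[2] = 4×4 + 3×4 + 5×1 = 33 → [36, 39, 33]. Given [36, 39, 33] matches, so answer: Yes

Yes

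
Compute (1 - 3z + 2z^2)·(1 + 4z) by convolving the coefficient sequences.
Ascending coefficients: a = [1, -3, 2], b = [1, 4]. c[0] = 1×1 = 1; c[1] = 1×4 + -3×1 = 1; c[2] = -3×4 + 2×1 = -10; c[3] = 2×4 = 8. Result coefficients: [1, 1, -10, 8] → 1 + z - 10z^2 + 8z^3

1 + z - 10z^2 + 8z^3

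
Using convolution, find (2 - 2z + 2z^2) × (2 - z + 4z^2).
Ascending coefficients: a = [2, -2, 2], b = [2, -1, 4]. c[0] = 2×2 = 4; c[1] = 2×-1 + -2×2 = -6; c[2] = 2×4 + -2×-1 + 2×2 = 14; c[3] = -2×4 + 2×-1 = -10; c[4] = 2×4 = 8. Result coefficients: [4, -6, 14, -10, 8] → 4 - 6z + 14z^2 - 10z^3 + 8z^4

4 - 6z + 14z^2 - 10z^3 + 8z^4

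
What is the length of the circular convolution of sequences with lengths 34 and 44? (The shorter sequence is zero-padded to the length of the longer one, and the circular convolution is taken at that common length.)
Circular convolution (zero-padding the shorter input) has length max(m, n) = max(34, 44) = 44

44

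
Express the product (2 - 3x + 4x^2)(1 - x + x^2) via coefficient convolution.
Ascending coefficients: a = [2, -3, 4], b = [1, -1, 1]. c[0] = 2×1 = 2; c[1] = 2×-1 + -3×1 = -5; c[2] = 2×1 + -3×-1 + 4×1 = 9; c[3] = -3×1 + 4×-1 = -7; c[4] = 4×1 = 4. Result coefficients: [2, -5, 9, -7, 4] → 2 - 5x + 9x^2 - 7x^3 + 4x^4

2 - 5x + 9x^2 - 7x^3 + 4x^4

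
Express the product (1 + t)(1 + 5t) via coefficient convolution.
Ascending coefficients: a = [1, 1], b = [1, 5]. c[0] = 1×1 = 1; c[1] = 1×5 + 1×1 = 6; c[2] = 1×5 = 5. Result coefficients: [1, 6, 5] → 1 + 6t + 5t^2

1 + 6t + 5t^2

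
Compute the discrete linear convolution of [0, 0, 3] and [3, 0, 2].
y[0] = 0×3 = 0; y[1] = 0×0 + 0×3 = 0; y[2] = 0×2 + 0×0 + 3×3 = 9; y[3] = 0×2 + 3×0 = 0; y[4] = 3×2 = 6

[0, 0, 9, 0, 6]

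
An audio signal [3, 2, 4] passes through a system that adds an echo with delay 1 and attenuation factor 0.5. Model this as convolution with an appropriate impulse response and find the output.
Direct-path + delayed-attenuated-path model → impulse response h = [1, 0.5] (1 at lag 0, 0.5 at lag 1). Output y[n] = x[n] + 0.5·x[n - 1] (with x[n] = 0 outside 0..2): y[0] = 3 + 0.5×0 = 3; y[1] = 2 + 0.5×3 = 3.5; y[2] = 4 + 0.5×2 = 5.0; y[3] = 0 + 0.5×4 = 2.0. So y = [3, 3.5, 5.0, 2.0]

[3, 3.5, 5.0, 2.0]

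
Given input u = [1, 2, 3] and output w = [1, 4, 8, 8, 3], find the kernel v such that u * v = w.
Output length 5 = len(u) + len(v) - 1 ⇒ len(v) = 3. Solve v forward using v[k] = (w[k] - Σ_{i≥1} u[i]·v[k-i]) / u[0]: v[0] = w[0] / u[0] = 1 / 1 = 1; v[1] = (w[1] - 2×1) / u[0] = (4 - 2×1) / 1 = 2; v[2] = (w[2] - 2×2 - 3×1) / u[0] = (8 - 2×2 - 3×1) / 1 = 1. So v = [1, 2, 1]. Forward-check [1, 2, 3] * [1, 2, 1]: w[0] = 1×1 = 1; w[1] = 1×2 + 2×1 = 4; w[2] = 1×1 + 2×2 + 3×1 = 8; w[3] = 2×1 + 3×2 = 8; w[4] = 3×1 = 3 → [1, 4, 8, 8, 3] ✓

[1, 2, 1]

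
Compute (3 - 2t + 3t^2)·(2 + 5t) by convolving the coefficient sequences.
Ascending coefficients: a = [3, -2, 3], b = [2, 5]. c[0] = 3×2 = 6; c[1] = 3×5 + -2×2 = 11; c[2] = -2×5 + 3×2 = -4; c[3] = 3×5 = 15. Result coefficients: [6, 11, -4, 15] → 6 + 11t - 4t^2 + 15t^3

6 + 11t - 4t^2 + 15t^3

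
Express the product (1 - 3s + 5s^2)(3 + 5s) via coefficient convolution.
Ascending coefficients: a = [1, -3, 5], b = [3, 5]. c[0] = 1×3 = 3; c[1] = 1×5 + -3×3 = -4; c[2] = -3×5 + 5×3 = 0; c[3] = 5×5 = 25. Result coefficients: [3, -4, 0, 25] → 3 - 4s + 25s^3

3 - 4s + 25s^3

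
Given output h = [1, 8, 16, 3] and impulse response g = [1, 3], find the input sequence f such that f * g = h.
Deconvolve h=[1, 8, 16, 3] by g=[1, 3]. Since g[0]=1, solve forward: f[0] = h[0] / 1 = 1; f[1] = (h[1] - 1×3) / 1 = 5; f[2] = (h[2] - 5×3) / 1 = 1. So f = [1, 5, 1]. Check by forward convolution: h[0] = 1×1 = 1; h[1] = 1×3 + 5×1 = 8; h[2] = 5×3 + 1×1 = 16; h[3] = 1×3 = 3

[1, 5, 1]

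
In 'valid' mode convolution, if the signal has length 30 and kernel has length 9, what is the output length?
'Valid' mode counts only positions where the kernel fully overlaps the signal: m - n + 1 = 30 - 9 + 1 = 22

22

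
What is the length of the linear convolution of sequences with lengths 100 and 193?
Linear/full convolution length: m + n - 1 = 100 + 193 - 1 = 292

292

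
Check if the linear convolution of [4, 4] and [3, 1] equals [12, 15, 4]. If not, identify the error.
Recompute linear convolution of [4, 4] and [3, 1]: y[0] = 4×3 = 12; y[1] = 4×1 + 4×3 = 16; y[2] = 4×1 = 4 → [12, 16, 4]. Compare to given [12, 15, 4]: they differ at index 1: given 15, correct 16, so answer: No

No. Error at index 1: given 15, correct 16.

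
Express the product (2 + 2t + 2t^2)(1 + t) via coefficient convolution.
Ascending coefficients: a = [2, 2, 2], b = [1, 1]. c[0] = 2×1 = 2; c[1] = 2×1 + 2×1 = 4; c[2] = 2×1 + 2×1 = 4; c[3] = 2×1 = 2. Result coefficients: [2, 4, 4, 2] → 2 + 4t + 4t^2 + 2t^3

2 + 4t + 4t^2 + 2t^3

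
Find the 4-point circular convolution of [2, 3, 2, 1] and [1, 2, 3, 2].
Use y[k] = Σ_j f[j]·g[(k-j) mod 4]. y[0] = 2×1 + 3×2 + 2×3 + 1×2 = 16; y[1] = 2×2 + 3×1 + 2×2 + 1×3 = 14; y[2] = 2×3 + 3×2 + 2×1 + 1×2 = 16; y[3] = 2×2 + 3×3 + 2×2 + 1×1 = 18. Result: [16, 14, 16, 18]

[16, 14, 16, 18]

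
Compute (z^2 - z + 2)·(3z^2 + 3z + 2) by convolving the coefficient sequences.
Ascending coefficients: a = [2, -1, 1], b = [2, 3, 3]. c[0] = 2×2 = 4; c[1] = 2×3 + -1×2 = 4; c[2] = 2×3 + -1×3 + 1×2 = 5; c[3] = -1×3 + 1×3 = 0; c[4] = 1×3 = 3. Result coefficients: [4, 4, 5, 0, 3] → 3z^4 + 5z^2 + 4z + 4

3z^4 + 5z^2 + 4z + 4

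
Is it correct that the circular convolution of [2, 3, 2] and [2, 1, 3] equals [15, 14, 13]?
Recompute circular convolution of [2, 3, 2] and [2, 1, 3]: y[0] = 2×2 + 3×3 + 2×1 = 15; y[1] = 2×1 + 3×2 + 2×3 = 14; y[2] = 2×3 + 3×1 + 2×2 = 13 → [15, 14, 13]. Given [15, 14, 13] matches, so answer: Yes

Yes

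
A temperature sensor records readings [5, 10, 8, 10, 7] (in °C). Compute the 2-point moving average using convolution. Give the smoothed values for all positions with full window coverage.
2-point moving average kernel = [1, 1]. Apply in 'valid' mode (full window coverage): avg[0] = (5 + 10) / 2 = 7.5; avg[1] = (10 + 8) / 2 = 9.0; avg[2] = (8 + 10) / 2 = 9.0; avg[3] = (10 + 7) / 2 = 8.5. Smoothed values: [7.5, 9.0, 9.0, 8.5]

[7.5, 9.0, 9.0, 8.5]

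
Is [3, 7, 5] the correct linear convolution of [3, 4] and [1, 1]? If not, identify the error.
Recompute linear convolution of [3, 4] and [1, 1]: y[0] = 3×1 = 3; y[1] = 3×1 + 4×1 = 7; y[2] = 4×1 = 4 → [3, 7, 4]. Compare to given [3, 7, 5]: they differ at index 2: given 5, correct 4, so answer: No

No. Error at index 2: given 5, correct 4.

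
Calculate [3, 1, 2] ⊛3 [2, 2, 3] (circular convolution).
Use y[k] = Σ_j f[j]·g[(k-j) mod 3]. y[0] = 3×2 + 1×3 + 2×2 = 13; y[1] = 3×2 + 1×2 + 2×3 = 14; y[2] = 3×3 + 1×2 + 2×2 = 15. Result: [13, 14, 15]

[13, 14, 15]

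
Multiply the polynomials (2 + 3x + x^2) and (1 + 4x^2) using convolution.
Ascending coefficients: a = [2, 3, 1], b = [1, 0, 4]. c[0] = 2×1 = 2; c[1] = 2×0 + 3×1 = 3; c[2] = 2×4 + 3×0 + 1×1 = 9; c[3] = 3×4 + 1×0 = 12; c[4] = 1×4 = 4. Result coefficients: [2, 3, 9, 12, 4] → 2 + 3x + 9x^2 + 12x^3 + 4x^4

2 + 3x + 9x^2 + 12x^3 + 4x^4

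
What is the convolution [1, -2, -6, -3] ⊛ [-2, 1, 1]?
y[0] = 1×-2 = -2; y[1] = 1×1 + -2×-2 = 5; y[2] = 1×1 + -2×1 + -6×-2 = 11; y[3] = -2×1 + -6×1 + -3×-2 = -2; y[4] = -6×1 + -3×1 = -9; y[5] = -3×1 = -3

[-2, 5, 11, -2, -9, -3]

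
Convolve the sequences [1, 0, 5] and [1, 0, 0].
y[0] = 1×1 = 1; y[1] = 1×0 + 0×1 = 0; y[2] = 1×0 + 0×0 + 5×1 = 5; y[3] = 0×0 + 5×0 = 0; y[4] = 5×0 = 0

[1, 0, 5, 0, 0]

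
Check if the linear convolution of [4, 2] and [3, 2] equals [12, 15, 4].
Recompute linear convolution of [4, 2] and [3, 2]: y[0] = 4×3 = 12; y[1] = 4×2 + 2×3 = 14; y[2] = 2×2 = 4 → [12, 14, 4]. Compare to given [12, 15, 4]: they differ at index 1: given 15, correct 14, so answer: No

No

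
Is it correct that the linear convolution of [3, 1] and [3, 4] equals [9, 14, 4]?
Recompute linear convolution of [3, 1] and [3, 4]: y[0] = 3×3 = 9; y[1] = 3×4 + 1×3 = 15; y[2] = 1×4 = 4 → [9, 15, 4]. Compare to given [9, 14, 4]: they differ at index 1: given 14, correct 15, so answer: No

No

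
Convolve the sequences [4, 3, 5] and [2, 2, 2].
y[0] = 4×2 = 8; y[1] = 4×2 + 3×2 = 14; y[2] = 4×2 + 3×2 + 5×2 = 24; y[3] = 3×2 + 5×2 = 16; y[4] = 5×2 = 10

[8, 14, 24, 16, 10]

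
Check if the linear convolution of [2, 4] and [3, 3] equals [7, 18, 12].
Recompute linear convolution of [2, 4] and [3, 3]: y[0] = 2×3 = 6; y[1] = 2×3 + 4×3 = 18; y[2] = 4×3 = 12 → [6, 18, 12]. Compare to given [7, 18, 12]: they differ at index 0: given 7, correct 6, so answer: No

No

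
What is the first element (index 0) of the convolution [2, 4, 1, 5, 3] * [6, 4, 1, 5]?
Use y[k] = Σ_i a[i]·b[k-i] at k=0. y[0] = 2×6 = 12

12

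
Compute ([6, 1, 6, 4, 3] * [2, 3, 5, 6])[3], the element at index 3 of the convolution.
Use y[k] = Σ_i a[i]·b[k-i] at k=3. y[3] = 6×6 + 1×5 + 6×3 + 4×2 = 67

67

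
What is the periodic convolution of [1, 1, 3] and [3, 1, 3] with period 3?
Use y[k] = Σ_j a[j]·b[(k-j) mod 3]. y[0] = 1×3 + 1×3 + 3×1 = 9; y[1] = 1×1 + 1×3 + 3×3 = 13; y[2] = 1×3 + 1×1 + 3×3 = 13. Result: [9, 13, 13]

[9, 13, 13]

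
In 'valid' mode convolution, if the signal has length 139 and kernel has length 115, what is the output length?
'Valid' mode counts only positions where the kernel fully overlaps the signal: m - n + 1 = 139 - 115 + 1 = 25

25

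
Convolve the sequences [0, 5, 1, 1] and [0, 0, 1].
y[0] = 0×0 = 0; y[1] = 0×0 + 5×0 = 0; y[2] = 0×1 + 5×0 + 1×0 = 0; y[3] = 5×1 + 1×0 + 1×0 = 5; y[4] = 1×1 + 1×0 = 1; y[5] = 1×1 = 1

[0, 0, 0, 5, 1, 1]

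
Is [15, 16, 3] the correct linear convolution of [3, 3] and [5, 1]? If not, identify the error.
Recompute linear convolution of [3, 3] and [5, 1]: y[0] = 3×5 = 15; y[1] = 3×1 + 3×5 = 18; y[2] = 3×1 = 3 → [15, 18, 3]. Compare to given [15, 16, 3]: they differ at index 1: given 16, correct 18, so answer: No

No. Error at index 1: given 16, correct 18.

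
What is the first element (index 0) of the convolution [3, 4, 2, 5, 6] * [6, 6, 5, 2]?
Use y[k] = Σ_i a[i]·b[k-i] at k=0. y[0] = 3×6 = 18

18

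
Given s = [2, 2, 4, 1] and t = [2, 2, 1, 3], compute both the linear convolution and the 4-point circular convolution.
Linear: y_lin[0] = 2×2 = 4; y_lin[1] = 2×2 + 2×2 = 8; y_lin[2] = 2×1 + 2×2 + 4×2 = 14; y_lin[3] = 2×3 + 2×1 + 4×2 + 1×2 = 18; y_lin[4] = 2×3 + 4×1 + 1×2 = 12; y_lin[5] = 4×3 + 1×1 = 13; y_lin[6] = 1×3 = 3 → [4, 8, 14, 18, 12, 13, 3]. Circular (length 4): y[0] = 2×2 + 2×3 + 4×1 + 1×2 = 16; y[1] = 2×2 + 2×2 + 4×3 + 1×1 = 21; y[2] = 2×1 + 2×2 + 4×2 + 1×3 = 17; y[3] = 2×3 + 2×1 + 4×2 + 1×2 = 18 → [16, 21, 17, 18]

Linear: [4, 8, 14, 18, 12, 13, 3], Circular: [16, 21, 17, 18]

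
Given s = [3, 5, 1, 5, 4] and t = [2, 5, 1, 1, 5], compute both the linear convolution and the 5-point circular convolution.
Linear: y_lin[0] = 3×2 = 6; y_lin[1] = 3×5 + 5×2 = 25; y_lin[2] = 3×1 + 5×5 + 1×2 = 30; y_lin[3] = 3×1 + 5×1 + 1×5 + 5×2 = 23; y_lin[4] = 3×5 + 5×1 + 1×1 + 5×5 + 4×2 = 54; y_lin[5] = 5×5 + 1×1 + 5×1 + 4×5 = 51; y_lin[6] = 1×5 + 5×1 + 4×1 = 14; y_lin[7] = 5×5 + 4×1 = 29; y_lin[8] = 4×5 = 20 → [6, 25, 30, 23, 54, 51, 14, 29, 20]. Circular (length 5): y[0] = 3×2 + 5×5 + 1×1 + 5×1 + 4×5 = 57; y[1] = 3×5 + 5×2 + 1×5 + 5×1 + 4×1 = 39; y[2] = 3×1 + 5×5 + 1×2 + 5×5 + 4×1 = 59; y[3] = 3×1 + 5×1 + 1×5 + 5×2 + 4×5 = 43; y[4] = 3×5 + 5×1 + 1×1 + 5×5 + 4×2 = 54 → [57, 39, 59, 43, 54]

Linear: [6, 25, 30, 23, 54, 51, 14, 29, 20], Circular: [57, 39, 59, 43, 54]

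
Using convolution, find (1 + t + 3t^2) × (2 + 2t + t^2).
Ascending coefficients: a = [1, 1, 3], b = [2, 2, 1]. c[0] = 1×2 = 2; c[1] = 1×2 + 1×2 = 4; c[2] = 1×1 + 1×2 + 3×2 = 9; c[3] = 1×1 + 3×2 = 7; c[4] = 3×1 = 3. Result coefficients: [2, 4, 9, 7, 3] → 2 + 4t + 9t^2 + 7t^3 + 3t^4

2 + 4t + 9t^2 + 7t^3 + 3t^4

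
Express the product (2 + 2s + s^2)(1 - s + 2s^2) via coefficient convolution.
Ascending coefficients: a = [2, 2, 1], b = [1, -1, 2]. c[0] = 2×1 = 2; c[1] = 2×-1 + 2×1 = 0; c[2] = 2×2 + 2×-1 + 1×1 = 3; c[3] = 2×2 + 1×-1 = 3; c[4] = 1×2 = 2. Result coefficients: [2, 0, 3, 3, 2] → 2 + 3s^2 + 3s^3 + 2s^4

2 + 3s^2 + 3s^3 + 2s^4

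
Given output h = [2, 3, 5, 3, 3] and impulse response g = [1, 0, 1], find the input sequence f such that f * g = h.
Deconvolve h=[2, 3, 5, 3, 3] by g=[1, 0, 1]. Since g[0]=1, solve forward: f[0] = h[0] / 1 = 2; f[1] = (h[1] - 2×0) / 1 = 3; f[2] = (h[2] - 3×0 - 2×1) / 1 = 3. So f = [2, 3, 3]. Check by forward convolution: h[0] = 2×1 = 2; h[1] = 2×0 + 3×1 = 3; h[2] = 2×1 + 3×0 + 3×1 = 5; h[3] = 3×1 + 3×0 = 3; h[4] = 3×1 = 3

[2, 3, 3]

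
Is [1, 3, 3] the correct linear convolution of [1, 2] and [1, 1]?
Recompute linear convolution of [1, 2] and [1, 1]: y[0] = 1×1 = 1; y[1] = 1×1 + 2×1 = 3; y[2] = 2×1 = 2 → [1, 3, 2]. Compare to given [1, 3, 3]: they differ at index 2: given 3, correct 2, so answer: No

No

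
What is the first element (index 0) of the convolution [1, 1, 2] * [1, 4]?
Use y[k] = Σ_i a[i]·b[k-i] at k=0. y[0] = 1×1 = 1

1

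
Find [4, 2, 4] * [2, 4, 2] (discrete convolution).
y[0] = 4×2 = 8; y[1] = 4×4 + 2×2 = 20; y[2] = 4×2 + 2×4 + 4×2 = 24; y[3] = 2×2 + 4×4 = 20; y[4] = 4×2 = 8

[8, 20, 24, 20, 8]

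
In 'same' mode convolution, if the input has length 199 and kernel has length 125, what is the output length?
'Same' mode returns an output with the same length as the input: 199

199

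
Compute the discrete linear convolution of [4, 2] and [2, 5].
y[0] = 4×2 = 8; y[1] = 4×5 + 2×2 = 24; y[2] = 2×5 = 10

[8, 24, 10]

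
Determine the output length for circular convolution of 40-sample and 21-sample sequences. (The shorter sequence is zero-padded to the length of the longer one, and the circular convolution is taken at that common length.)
Circular convolution (zero-padding the shorter input) has length max(m, n) = max(40, 21) = 40

40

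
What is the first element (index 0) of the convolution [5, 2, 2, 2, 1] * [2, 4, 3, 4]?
Use y[k] = Σ_i a[i]·b[k-i] at k=0. y[0] = 5×2 = 10

10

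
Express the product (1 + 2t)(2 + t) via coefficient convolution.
Ascending coefficients: a = [1, 2], b = [2, 1]. c[0] = 1×2 = 2; c[1] = 1×1 + 2×2 = 5; c[2] = 2×1 = 2. Result coefficients: [2, 5, 2] → 2 + 5t + 2t^2

2 + 5t + 2t^2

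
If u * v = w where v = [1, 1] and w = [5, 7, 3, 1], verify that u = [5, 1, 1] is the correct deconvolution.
Forward-compute [5, 1, 1] * [1, 1]: w[0] = 5×1 = 5; w[1] = 5×1 + 1×1 = 6; w[2] = 1×1 + 1×1 = 2; w[3] = 1×1 = 1 → [5, 6, 2, 1]. Does not match given w = [5, 7, 3, 1].

Not verified. [5, 1, 1] * [1, 1] = [5, 6, 2, 1], which differs from [5, 7, 3, 1] at index 1.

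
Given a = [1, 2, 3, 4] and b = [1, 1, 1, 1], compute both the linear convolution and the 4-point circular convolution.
Linear: y_lin[0] = 1×1 = 1; y_lin[1] = 1×1 + 2×1 = 3; y_lin[2] = 1×1 + 2×1 + 3×1 = 6; y_lin[3] = 1×1 + 2×1 + 3×1 + 4×1 = 10; y_lin[4] = 2×1 + 3×1 + 4×1 = 9; y_lin[5] = 3×1 + 4×1 = 7; y_lin[6] = 4×1 = 4 → [1, 3, 6, 10, 9, 7, 4]. Circular (length 4): y[0] = 1×1 + 2×1 + 3×1 + 4×1 = 10; y[1] = 1×1 + 2×1 + 3×1 + 4×1 = 10; y[2] = 1×1 + 2×1 + 3×1 + 4×1 = 10; y[3] = 1×1 + 2×1 + 3×1 + 4×1 = 10 → [10, 10, 10, 10]

Linear: [1, 3, 6, 10, 9, 7, 4], Circular: [10, 10, 10, 10]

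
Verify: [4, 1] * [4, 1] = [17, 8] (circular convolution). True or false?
Recompute circular convolution of [4, 1] and [4, 1]: y[0] = 4×4 + 1×1 = 17; y[1] = 4×1 + 1×4 = 8 → [17, 8]. Given [17, 8] matches, so answer: Yes

Yes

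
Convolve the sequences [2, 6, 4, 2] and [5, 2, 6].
y[0] = 2×5 = 10; y[1] = 2×2 + 6×5 = 34; y[2] = 2×6 + 6×2 + 4×5 = 44; y[3] = 6×6 + 4×2 + 2×5 = 54; y[4] = 4×6 + 2×2 = 28; y[5] = 2×6 = 12

[10, 34, 44, 54, 28, 12]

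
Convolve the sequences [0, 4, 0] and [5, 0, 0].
y[0] = 0×5 = 0; y[1] = 0×0 + 4×5 = 20; y[2] = 0×0 + 4×0 + 0×5 = 0; y[3] = 4×0 + 0×0 = 0; y[4] = 0×0 = 0

[0, 20, 0, 0, 0]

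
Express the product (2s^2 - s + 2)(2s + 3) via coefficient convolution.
Ascending coefficients: a = [2, -1, 2], b = [3, 2]. c[0] = 2×3 = 6; c[1] = 2×2 + -1×3 = 1; c[2] = -1×2 + 2×3 = 4; c[3] = 2×2 = 4. Result coefficients: [6, 1, 4, 4] → 4s^3 + 4s^2 + s + 6

4s^3 + 4s^2 + s + 6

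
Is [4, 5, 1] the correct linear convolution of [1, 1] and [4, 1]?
Recompute linear convolution of [1, 1] and [4, 1]: y[0] = 1×4 = 4; y[1] = 1×1 + 1×4 = 5; y[2] = 1×1 = 1 → [4, 5, 1]. Given [4, 5, 1] matches, so answer: Yes

Yes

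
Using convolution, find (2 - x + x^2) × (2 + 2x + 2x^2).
Ascending coefficients: a = [2, -1, 1], b = [2, 2, 2]. c[0] = 2×2 = 4; c[1] = 2×2 + -1×2 = 2; c[2] = 2×2 + -1×2 + 1×2 = 4; c[3] = -1×2 + 1×2 = 0; c[4] = 1×2 = 2. Result coefficients: [4, 2, 4, 0, 2] → 4 + 2x + 4x^2 + 2x^4

4 + 2x + 4x^2 + 2x^4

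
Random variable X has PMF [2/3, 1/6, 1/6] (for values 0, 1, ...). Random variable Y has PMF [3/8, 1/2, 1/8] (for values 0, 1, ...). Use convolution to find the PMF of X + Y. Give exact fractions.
P(X+Y=k) = Σ_i P(X=i)·P(Y=k-i) — a convolution of [2/3, 1/6, 1/6] and [3/8, 1/2, 1/8]. P(X+Y=0) = (2/3)×(3/8) = 1/4; P(X+Y=1) = (2/3)×(1/2) + (1/6)×(3/8) = 1/3 + 1/16 = 19/48; P(X+Y=2) = (2/3)×(1/8) + (1/6)×(1/2) + (1/6)×(3/8) = 1/12 + 1/12 + 1/16 = 11/48; P(X+Y=3) = (1/6)×(1/8) + (1/6)×(1/2) = 1/48 + 1/12 = 5/48; P(X+Y=4) = (1/6)×(1/8) = 1/48. PMF: [1/4, 19/48, 11/48, 5/48, 1/48] (sums to 1 ✓)

[1/4, 19/48, 11/48, 5/48, 1/48]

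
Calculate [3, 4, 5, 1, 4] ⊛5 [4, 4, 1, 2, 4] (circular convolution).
Use y[k] = Σ_j x[j]·h[(k-j) mod 5]. y[0] = 3×4 + 4×4 + 5×2 + 1×1 + 4×4 = 55; y[1] = 3×4 + 4×4 + 5×4 + 1×2 + 4×1 = 54; y[2] = 3×1 + 4×4 + 5×4 + 1×4 + 4×2 = 51; y[3] = 3×2 + 4×1 + 5×4 + 1×4 + 4×4 = 50; y[4] = 3×4 + 4×2 + 5×1 + 1×4 + 4×4 = 45. Result: [55, 54, 51, 50, 45]

[55, 54, 51, 50, 45]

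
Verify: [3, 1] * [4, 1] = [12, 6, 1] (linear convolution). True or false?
Recompute linear convolution of [3, 1] and [4, 1]: y[0] = 3×4 = 12; y[1] = 3×1 + 1×4 = 7; y[2] = 1×1 = 1 → [12, 7, 1]. Compare to given [12, 6, 1]: they differ at index 1: given 6, correct 7, so answer: No

No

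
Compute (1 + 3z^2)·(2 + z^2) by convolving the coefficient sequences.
Ascending coefficients: a = [1, 0, 3], b = [2, 0, 1]. c[0] = 1×2 = 2; c[1] = 1×0 + 0×2 = 0; c[2] = 1×1 + 0×0 + 3×2 = 7; c[3] = 0×1 + 3×0 = 0; c[4] = 3×1 = 3. Result coefficients: [2, 0, 7, 0, 3] → 2 + 7z^2 + 3z^4

2 + 7z^2 + 3z^4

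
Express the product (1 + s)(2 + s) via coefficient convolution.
Ascending coefficients: a = [1, 1], b = [2, 1]. c[0] = 1×2 = 2; c[1] = 1×1 + 1×2 = 3; c[2] = 1×1 = 1. Result coefficients: [2, 3, 1] → 2 + 3s + s^2

2 + 3s + s^2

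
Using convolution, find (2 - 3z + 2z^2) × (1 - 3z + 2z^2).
Ascending coefficients: a = [2, -3, 2], b = [1, -3, 2]. c[0] = 2×1 = 2; c[1] = 2×-3 + -3×1 = -9; c[2] = 2×2 + -3×-3 + 2×1 = 15; c[3] = -3×2 + 2×-3 = -12; c[4] = 2×2 = 4. Result coefficients: [2, -9, 15, -12, 4] → 2 - 9z + 15z^2 - 12z^3 + 4z^4

2 - 9z + 15z^2 - 12z^3 + 4z^4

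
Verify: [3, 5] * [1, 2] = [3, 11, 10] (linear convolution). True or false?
Recompute linear convolution of [3, 5] and [1, 2]: y[0] = 3×1 = 3; y[1] = 3×2 + 5×1 = 11; y[2] = 5×2 = 10 → [3, 11, 10]. Given [3, 11, 10] matches, so answer: Yes

Yes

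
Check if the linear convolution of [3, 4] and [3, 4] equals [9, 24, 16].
Recompute linear convolution of [3, 4] and [3, 4]: y[0] = 3×3 = 9; y[1] = 3×4 + 4×3 = 24; y[2] = 4×4 = 16 → [9, 24, 16]. Given [9, 24, 16] matches, so answer: Yes

Yes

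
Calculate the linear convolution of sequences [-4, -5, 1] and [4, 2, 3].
y[0] = -4×4 = -16; y[1] = -4×2 + -5×4 = -28; y[2] = -4×3 + -5×2 + 1×4 = -18; y[3] = -5×3 + 1×2 = -13; y[4] = 1×3 = 3

[-16, -28, -18, -13, 3]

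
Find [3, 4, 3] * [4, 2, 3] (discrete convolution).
y[0] = 3×4 = 12; y[1] = 3×2 + 4×4 = 22; y[2] = 3×3 + 4×2 + 3×4 = 29; y[3] = 4×3 + 3×2 = 18; y[4] = 3×3 = 9

[12, 22, 29, 18, 9]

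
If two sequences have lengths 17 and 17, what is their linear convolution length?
Linear/full convolution length: m + n - 1 = 17 + 17 - 1 = 33

33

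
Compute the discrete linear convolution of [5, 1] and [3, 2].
y[0] = 5×3 = 15; y[1] = 5×2 + 1×3 = 13; y[2] = 1×2 = 2

[15, 13, 2]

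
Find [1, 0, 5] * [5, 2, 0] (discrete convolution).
y[0] = 1×5 = 5; y[1] = 1×2 + 0×5 = 2; y[2] = 1×0 + 0×2 + 5×5 = 25; y[3] = 0×0 + 5×2 = 10; y[4] = 5×0 = 0

[5, 2, 25, 10, 0]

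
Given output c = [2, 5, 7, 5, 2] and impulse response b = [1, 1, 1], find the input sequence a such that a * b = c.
Deconvolve c=[2, 5, 7, 5, 2] by b=[1, 1, 1]. Since b[0]=1, solve forward: a[0] = c[0] / 1 = 2; a[1] = (c[1] - 2×1) / 1 = 3; a[2] = (c[2] - 3×1 - 2×1) / 1 = 2. So a = [2, 3, 2]. Check by forward convolution: c[0] = 2×1 = 2; c[1] = 2×1 + 3×1 = 5; c[2] = 2×1 + 3×1 + 2×1 = 7; c[3] = 3×1 + 2×1 = 5; c[4] = 2×1 = 2

[2, 3, 2]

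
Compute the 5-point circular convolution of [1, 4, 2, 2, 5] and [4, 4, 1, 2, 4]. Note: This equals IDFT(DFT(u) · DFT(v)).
Either evaluate y[k] = Σ_j u[j]·v[(k-j) mod 5] directly, or use IDFT(DFT(u) · DFT(v)). y[0] = 1×4 + 4×4 + 2×2 + 2×1 + 5×4 = 46; y[1] = 1×4 + 4×4 + 2×4 + 2×2 + 5×1 = 37; y[2] = 1×1 + 4×4 + 2×4 + 2×4 + 5×2 = 43; y[3] = 1×2 + 4×1 + 2×4 + 2×4 + 5×4 = 42; y[4] = 1×4 + 4×2 + 2×1 + 2×4 + 5×4 = 42. Result: [46, 37, 43, 42, 42]

[46, 37, 43, 42, 42]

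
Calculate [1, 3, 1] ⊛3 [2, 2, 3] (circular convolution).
Use y[k] = Σ_j a[j]·b[(k-j) mod 3]. y[0] = 1×2 + 3×3 + 1×2 = 13; y[1] = 1×2 + 3×2 + 1×3 = 11; y[2] = 1×3 + 3×2 + 1×2 = 11. Result: [13, 11, 11]

[13, 11, 11]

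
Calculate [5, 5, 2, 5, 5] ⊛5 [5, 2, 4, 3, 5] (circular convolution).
Use y[k] = Σ_j x[j]·h[(k-j) mod 5]. y[0] = 5×5 + 5×5 + 2×3 + 5×4 + 5×2 = 86; y[1] = 5×2 + 5×5 + 2×5 + 5×3 + 5×4 = 80; y[2] = 5×4 + 5×2 + 2×5 + 5×5 + 5×3 = 80; y[3] = 5×3 + 5×4 + 2×2 + 5×5 + 5×5 = 89; y[4] = 5×5 + 5×3 + 2×4 + 5×2 + 5×5 = 83. Result: [86, 80, 80, 89, 83]

[86, 80, 80, 89, 83]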